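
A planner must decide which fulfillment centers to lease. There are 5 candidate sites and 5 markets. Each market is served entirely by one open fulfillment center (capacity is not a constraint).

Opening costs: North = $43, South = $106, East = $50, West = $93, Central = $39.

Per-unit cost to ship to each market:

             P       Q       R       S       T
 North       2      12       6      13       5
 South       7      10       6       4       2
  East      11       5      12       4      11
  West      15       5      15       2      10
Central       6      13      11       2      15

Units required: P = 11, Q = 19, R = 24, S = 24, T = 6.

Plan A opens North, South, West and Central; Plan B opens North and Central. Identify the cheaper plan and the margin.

Plan B is cheaper by 48.

Plan A: {North, South, West, Central}: P→North 2·11=22, Q→West 5·19=95, R→North 6·24=144, S→West 2·24=48, T→South 2·6=12. Service 321; fixed 281; total 602.
Plan B: {North, Central}: P→North 2·11=22, Q→North 12·19=228, R→North 6·24=144, S→Central 2·24=48, T→North 5·6=30. Service 472; fixed 82; total 554.
Difference: |602 − 554| = 48.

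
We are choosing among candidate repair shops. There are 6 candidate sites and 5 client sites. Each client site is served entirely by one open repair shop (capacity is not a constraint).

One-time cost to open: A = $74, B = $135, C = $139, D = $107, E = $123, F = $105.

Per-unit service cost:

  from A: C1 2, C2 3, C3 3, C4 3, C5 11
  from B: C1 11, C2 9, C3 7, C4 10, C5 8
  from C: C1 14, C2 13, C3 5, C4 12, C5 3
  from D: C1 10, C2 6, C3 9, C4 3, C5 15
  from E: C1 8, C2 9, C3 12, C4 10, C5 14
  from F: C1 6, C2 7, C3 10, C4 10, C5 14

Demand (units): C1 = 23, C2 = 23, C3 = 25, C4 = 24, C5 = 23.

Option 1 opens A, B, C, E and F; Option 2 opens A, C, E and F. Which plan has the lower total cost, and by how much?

Option 1: {A, B, C, E, F}: C1→A 2·23=46, C2→A 3·23=69, C3→A 3·25=75, C4→A 3·24=72, C5→C 3·23=69. Service 331; fixed 576; total 907.
Option 2: {A, C, E, F}: C1→A 2·23=46, C2→A 3·23=69, C3→A 3·25=75, C4→A 3·24=72, C5→C 3·23=69. Service 331; fixed 441; total 772.
Difference: |907 − 772| = 135.

Option 2 is cheaper by 135.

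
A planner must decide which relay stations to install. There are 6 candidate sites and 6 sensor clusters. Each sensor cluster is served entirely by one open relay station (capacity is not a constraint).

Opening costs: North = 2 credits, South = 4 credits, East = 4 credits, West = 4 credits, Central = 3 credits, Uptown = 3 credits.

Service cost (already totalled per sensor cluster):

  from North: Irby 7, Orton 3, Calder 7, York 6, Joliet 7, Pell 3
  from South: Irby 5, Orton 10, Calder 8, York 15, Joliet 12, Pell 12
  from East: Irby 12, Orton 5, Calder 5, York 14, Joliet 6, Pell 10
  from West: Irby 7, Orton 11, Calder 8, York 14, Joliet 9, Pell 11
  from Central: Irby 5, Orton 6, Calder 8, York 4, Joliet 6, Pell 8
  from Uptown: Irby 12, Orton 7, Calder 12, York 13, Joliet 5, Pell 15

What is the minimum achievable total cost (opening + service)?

Minimum total cost: 33

For any fixed open set, each sensor cluster goes to its cheapest open site; total = fixed + service.
{North, Central}: Irby→Central 5, Orton→North 3, Calder→North 7, York→Central 4, Joliet→Central 6, Pell→North 3. Service 28; fixed 5; total 33.
{North}: service 33 + fixed 2 = 35
{North, East, Central}: Irby→Central 5, Orton→North 3, Calder→East 5, York→Central 4, Joliet→East 6, Pell→North 3. Service 26; fixed 9; total 35.
{North, South, East, West, Central, Uptown}: Irby→South 5, Orton→North 3, Calder→East 5, York→Central 4, Joliet→Uptown 5, Pell→North 3. Service 25; fixed 20; total 45.
No other subset beats 33.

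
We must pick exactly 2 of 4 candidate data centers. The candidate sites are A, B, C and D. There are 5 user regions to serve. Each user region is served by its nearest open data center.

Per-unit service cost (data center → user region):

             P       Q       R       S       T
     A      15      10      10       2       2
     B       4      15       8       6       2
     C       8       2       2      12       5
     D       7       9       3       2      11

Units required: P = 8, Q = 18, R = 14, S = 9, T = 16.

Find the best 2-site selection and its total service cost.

With exactly 2 open, each user region uses its cheapest among the chosen.
{A, C}: P→C 8·8=64, Q→C 2·18=36, R→C 2·14=28, S→A 2·9=18, T→A 2·16=32. Service cost 178.
{B, C}: service cost 182
{C, D}: service cost 218
Among all 6 size-2 choices, {A, C} is lowest.

Choose A and C; total service cost 178.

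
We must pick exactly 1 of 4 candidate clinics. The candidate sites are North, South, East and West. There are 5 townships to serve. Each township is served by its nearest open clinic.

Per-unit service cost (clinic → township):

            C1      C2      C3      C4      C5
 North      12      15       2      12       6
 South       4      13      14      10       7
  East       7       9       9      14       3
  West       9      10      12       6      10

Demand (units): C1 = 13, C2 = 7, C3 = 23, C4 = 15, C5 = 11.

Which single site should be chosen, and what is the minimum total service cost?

With exactly 1 open, each township uses its cheapest among the chosen.
{North}: C1→North 12·13=156, C2→North 15·7=105, C3→North 2·23=46, C4→North 12·15=180, C5→North 6·11=66. Service cost 553.
{East}: service cost 604
{West}: service cost 663
Among all 4 size-1 choices, {North} is lowest.

Choose North only; total service cost 553.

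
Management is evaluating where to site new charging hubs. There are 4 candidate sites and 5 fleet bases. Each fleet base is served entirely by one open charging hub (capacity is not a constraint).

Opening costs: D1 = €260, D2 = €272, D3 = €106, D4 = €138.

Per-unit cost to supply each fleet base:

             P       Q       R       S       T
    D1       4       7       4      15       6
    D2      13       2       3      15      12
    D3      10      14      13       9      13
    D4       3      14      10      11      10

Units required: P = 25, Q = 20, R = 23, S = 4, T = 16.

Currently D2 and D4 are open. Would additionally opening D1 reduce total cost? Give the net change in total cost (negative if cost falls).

No — net change +196 (cost rises by 196).

Current service cost with {D2, D4}: 388.
Adding D1: each fleet base re-picks its cheapest; new service cost 324, saving 64.
Extra fixed cost: 260. Net change = 260 − 64 = 196.
(Totals: 798 → 994.)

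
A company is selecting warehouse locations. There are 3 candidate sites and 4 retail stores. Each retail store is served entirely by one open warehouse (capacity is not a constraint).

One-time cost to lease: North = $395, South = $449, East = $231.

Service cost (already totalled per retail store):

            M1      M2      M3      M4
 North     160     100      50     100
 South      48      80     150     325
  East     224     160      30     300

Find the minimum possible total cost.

For any fixed open set, each retail store goes to its cheapest open site; total = fixed + service.
{North}: M1→North 160, M2→North 100, M3→North 50, M4→North 100. Service 410; fixed 395; total 805.
{East}: service 714 + fixed 231 = 945
{North, East}: M1→North 160, M2→North 100, M3→East 30, M4→North 100. Service 390; fixed 626; total 1016.
{North, South, East}: M1→South 48, M2→South 80, M3→East 30, M4→North 100. Service 258; fixed 1075; total 1333.
No other subset beats 805.

Minimum total cost: 805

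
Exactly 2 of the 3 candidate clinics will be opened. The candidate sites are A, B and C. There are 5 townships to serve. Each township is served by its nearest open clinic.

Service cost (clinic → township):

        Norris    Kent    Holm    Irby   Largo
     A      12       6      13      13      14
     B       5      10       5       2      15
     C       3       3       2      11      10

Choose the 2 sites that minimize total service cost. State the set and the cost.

Choose B and C; total service cost 20.

With exactly 2 open, each township uses its cheapest among the chosen.
{B, C}: Norris→C 3, Kent→C 3, Holm→C 2, Irby→B 2, Largo→C 10. Service cost 20.
{A, C}: service cost 29
{A, B}: service cost 32
Among all 3 size-2 choices, {B, C} is lowest.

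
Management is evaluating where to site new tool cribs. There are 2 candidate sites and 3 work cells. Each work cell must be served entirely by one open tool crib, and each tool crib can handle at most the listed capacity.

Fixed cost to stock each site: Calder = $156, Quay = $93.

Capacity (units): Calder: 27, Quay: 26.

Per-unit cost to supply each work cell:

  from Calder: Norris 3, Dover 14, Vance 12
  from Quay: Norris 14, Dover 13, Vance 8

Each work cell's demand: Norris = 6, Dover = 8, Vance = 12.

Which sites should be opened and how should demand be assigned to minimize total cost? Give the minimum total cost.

Minimum total cost: 377

Open {Quay}: Norris→Quay 14·6=84, Dover→Quay 13·8=104, Vance→Quay 8·12=96.
Loads: Quay carries 26/26. Service 284; fixed 93; total 377.
Next best feasible plan costs 430.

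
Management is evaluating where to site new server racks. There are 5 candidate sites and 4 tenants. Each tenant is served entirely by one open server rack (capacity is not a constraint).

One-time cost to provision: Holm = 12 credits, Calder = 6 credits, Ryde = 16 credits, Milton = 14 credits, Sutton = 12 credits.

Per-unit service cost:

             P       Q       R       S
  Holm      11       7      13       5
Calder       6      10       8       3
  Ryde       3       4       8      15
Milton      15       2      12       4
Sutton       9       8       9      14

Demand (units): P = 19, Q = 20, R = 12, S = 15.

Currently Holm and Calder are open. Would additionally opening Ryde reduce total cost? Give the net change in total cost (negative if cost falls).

Current service cost with {Holm, Calder}: 395.
Adding Ryde: each tenant re-picks its cheapest; new service cost 278, saving 117.
Extra fixed cost: 16. Net change = 16 − 117 = -101.
(Totals: 413 → 312.)

Yes — net change −101 (cost falls by 101).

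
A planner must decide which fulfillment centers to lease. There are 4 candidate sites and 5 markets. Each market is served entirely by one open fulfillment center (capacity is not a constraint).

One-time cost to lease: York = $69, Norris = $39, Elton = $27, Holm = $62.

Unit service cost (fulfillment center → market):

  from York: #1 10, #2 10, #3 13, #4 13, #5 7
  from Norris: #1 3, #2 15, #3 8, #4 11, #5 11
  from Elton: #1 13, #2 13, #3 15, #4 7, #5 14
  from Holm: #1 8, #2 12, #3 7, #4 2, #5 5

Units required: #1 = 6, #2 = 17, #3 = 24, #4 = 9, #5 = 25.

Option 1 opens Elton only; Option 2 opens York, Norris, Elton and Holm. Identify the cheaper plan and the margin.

Option 1: {Elton}: #1→Elton 13·6=78, #2→Elton 13·17=221, #3→Elton 15·24=360, #4→Elton 7·9=63, #5→Elton 14·25=350. Service 1072; fixed 27; total 1099.
Option 2: {York, Norris, Elton, Holm}: #1→Norris 3·6=18, #2→York 10·17=170, #3→Holm 7·24=168, #4→Holm 2·9=18, #5→Holm 5·25=125. Service 499; fixed 197; total 696.
Difference: |1099 − 696| = 403.

Option 2 is cheaper by 403.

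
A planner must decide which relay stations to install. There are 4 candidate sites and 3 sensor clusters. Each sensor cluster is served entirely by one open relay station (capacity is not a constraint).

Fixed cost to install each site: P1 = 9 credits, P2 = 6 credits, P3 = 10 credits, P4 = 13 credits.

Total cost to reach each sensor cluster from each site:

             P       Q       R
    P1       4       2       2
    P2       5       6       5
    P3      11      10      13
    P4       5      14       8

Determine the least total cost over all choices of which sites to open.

For any fixed open set, each sensor cluster goes to its cheapest open site; total = fixed + service.
{P1}: P→P1 4, Q→P1 2, R→P1 2. Service 8; fixed 9; total 17.
{P2}: service 16 + fixed 6 = 22
{P1, P2}: P→P1 4, Q→P1 2, R→P1 2. Service 8; fixed 15; total 23.
{P1, P2, P3, P4}: service 8 + fixed 38 = 46
No other subset beats 17.

Minimum total cost: 17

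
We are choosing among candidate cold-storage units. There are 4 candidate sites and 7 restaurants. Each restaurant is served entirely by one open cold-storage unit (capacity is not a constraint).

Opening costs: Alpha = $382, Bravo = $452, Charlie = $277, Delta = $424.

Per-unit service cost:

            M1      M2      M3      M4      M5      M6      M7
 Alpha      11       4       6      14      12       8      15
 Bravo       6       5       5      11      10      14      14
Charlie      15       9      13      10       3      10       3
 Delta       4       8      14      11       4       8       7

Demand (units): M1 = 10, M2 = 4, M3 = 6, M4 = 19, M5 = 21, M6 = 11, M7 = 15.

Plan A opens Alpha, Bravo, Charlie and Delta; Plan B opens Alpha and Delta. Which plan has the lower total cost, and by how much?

Plan B is cheaper by 623.

Plan A: {Alpha, Bravo, Charlie, Delta}: M1→Delta 4·10=40, M2→Alpha 4·4=16, M3→Bravo 5·6=30, M4→Charlie 10·19=190, M5→Charlie 3·21=63, M6→Alpha 8·11=88, M7→Charlie 3·15=45. Service 472; fixed 1535; total 2007.
Plan B: {Alpha, Delta}: M1→Delta 4·10=40, M2→Alpha 4·4=16, M3→Alpha 6·6=36, M4→Delta 11·19=209, M5→Delta 4·21=84, M6→Alpha 8·11=88, M7→Delta 7·15=105. Service 578; fixed 806; total 1384.
Difference: |2007 − 1384| = 623.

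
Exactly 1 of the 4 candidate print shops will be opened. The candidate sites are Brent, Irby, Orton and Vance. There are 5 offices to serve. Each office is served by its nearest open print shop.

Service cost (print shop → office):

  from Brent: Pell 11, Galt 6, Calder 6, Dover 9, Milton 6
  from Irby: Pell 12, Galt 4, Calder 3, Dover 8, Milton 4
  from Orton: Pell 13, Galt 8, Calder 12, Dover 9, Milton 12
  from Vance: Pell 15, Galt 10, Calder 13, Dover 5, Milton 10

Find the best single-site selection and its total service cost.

Choose Irby only; total service cost 31.

With exactly 1 open, each office uses its cheapest among the chosen.
{Irby}: Pell→Irby 12, Galt→Irby 4, Calder→Irby 3, Dover→Irby 8, Milton→Irby 4. Service cost 31.
{Brent}: service cost 38
{Vance}: service cost 53
Among all 4 size-1 choices, {Irby} is lowest.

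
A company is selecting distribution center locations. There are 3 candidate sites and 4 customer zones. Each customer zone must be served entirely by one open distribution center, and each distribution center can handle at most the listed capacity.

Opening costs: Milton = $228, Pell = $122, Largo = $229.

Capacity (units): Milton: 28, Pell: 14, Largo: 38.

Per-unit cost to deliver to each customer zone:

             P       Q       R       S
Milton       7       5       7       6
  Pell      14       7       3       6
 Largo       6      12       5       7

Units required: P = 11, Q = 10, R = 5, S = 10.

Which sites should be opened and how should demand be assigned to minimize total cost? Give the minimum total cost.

Minimum total cost: 510

Open {Largo}: P→Largo 6·11=66, Q→Largo 12·10=120, R→Largo 5·5=25, S→Largo 7·10=70.
Loads: Largo carries 36/38. Service 281; fixed 229; total 510.
Next best feasible plan costs 572.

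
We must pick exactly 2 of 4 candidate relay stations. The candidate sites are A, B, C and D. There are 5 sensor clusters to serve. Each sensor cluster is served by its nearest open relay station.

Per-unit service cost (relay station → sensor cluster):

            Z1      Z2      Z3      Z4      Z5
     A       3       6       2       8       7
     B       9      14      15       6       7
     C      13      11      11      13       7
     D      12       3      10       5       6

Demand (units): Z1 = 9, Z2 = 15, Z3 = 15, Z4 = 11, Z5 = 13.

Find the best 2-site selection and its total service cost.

Choose A and D; total service cost 235.

With exactly 2 open, each sensor cluster uses its cheapest among the chosen.
{A, D}: Z1→A 3·9=27, Z2→D 3·15=45, Z3→A 2·15=30, Z4→D 5·11=55, Z5→D 6·13=78. Service cost 235.
{A, B}: service cost 304
{A, C}: service cost 326
Among all 6 size-2 choices, {A, D} is lowest.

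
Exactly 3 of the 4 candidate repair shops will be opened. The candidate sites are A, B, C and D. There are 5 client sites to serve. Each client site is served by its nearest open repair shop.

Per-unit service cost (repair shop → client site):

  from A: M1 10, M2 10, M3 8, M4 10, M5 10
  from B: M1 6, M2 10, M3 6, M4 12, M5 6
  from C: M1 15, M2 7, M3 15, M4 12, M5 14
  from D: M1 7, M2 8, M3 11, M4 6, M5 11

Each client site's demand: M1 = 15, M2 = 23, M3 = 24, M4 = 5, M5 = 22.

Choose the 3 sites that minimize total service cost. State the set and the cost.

Choose B, C and D; total service cost 557.

With exactly 3 open, each client site uses its cheapest among the chosen.
{B, C, D}: M1→B 6·15=90, M2→C 7·23=161, M3→B 6·24=144, M4→D 6·5=30, M5→B 6·22=132. Service cost 557.
{A, B, C}: service cost 577
{A, B, D}: service cost 580
Among all 4 size-3 choices, {B, C, D} is lowest.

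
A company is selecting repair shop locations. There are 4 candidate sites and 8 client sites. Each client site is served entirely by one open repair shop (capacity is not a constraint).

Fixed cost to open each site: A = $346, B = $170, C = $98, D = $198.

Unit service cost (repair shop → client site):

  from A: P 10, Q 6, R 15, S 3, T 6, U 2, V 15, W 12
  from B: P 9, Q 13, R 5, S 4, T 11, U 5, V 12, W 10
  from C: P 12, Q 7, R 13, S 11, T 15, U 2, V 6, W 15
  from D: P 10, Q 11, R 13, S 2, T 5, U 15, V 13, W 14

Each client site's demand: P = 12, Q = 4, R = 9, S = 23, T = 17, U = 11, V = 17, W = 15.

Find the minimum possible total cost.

Minimum total cost: 1002

For any fixed open set, each client site goes to its cheapest open site; total = fixed + service.
{B, C}: P→B 9·12=108, Q→C 7·4=28, R→B 5·9=45, S→B 4·23=92, T→B 11·17=187, U→C 2·11=22, V→C 6·17=102, W→B 10·15=150. Service 734; fixed 268; total 1002.
{C, D}: service 730 + fixed 296 = 1026
{B, C, D}: service 586 + fixed 466 = 1052
{A, B, C, D}: service 582 + fixed 812 = 1394
No other subset beats 1002.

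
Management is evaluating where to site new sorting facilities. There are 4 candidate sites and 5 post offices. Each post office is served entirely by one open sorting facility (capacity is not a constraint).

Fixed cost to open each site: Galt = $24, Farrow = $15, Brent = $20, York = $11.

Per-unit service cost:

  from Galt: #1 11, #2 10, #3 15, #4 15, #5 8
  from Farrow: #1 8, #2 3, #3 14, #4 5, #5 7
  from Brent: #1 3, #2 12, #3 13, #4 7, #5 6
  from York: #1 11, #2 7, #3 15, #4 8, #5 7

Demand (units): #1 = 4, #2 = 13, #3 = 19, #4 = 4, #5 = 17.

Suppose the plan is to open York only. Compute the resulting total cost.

Each post office is assigned to its cheapest site among the open ones.
{York}: #1→York 11·4=44, #2→York 7·13=91, #3→York 15·19=285, #4→York 8·4=32, #5→York 7·17=119. Service 571; fixed 11; total 582.

Total cost: 582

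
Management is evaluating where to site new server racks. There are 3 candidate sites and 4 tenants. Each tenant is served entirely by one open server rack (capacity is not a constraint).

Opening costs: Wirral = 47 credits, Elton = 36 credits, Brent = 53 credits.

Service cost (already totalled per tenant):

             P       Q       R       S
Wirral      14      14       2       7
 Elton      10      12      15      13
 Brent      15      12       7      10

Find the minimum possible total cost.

For any fixed open set, each tenant goes to its cheapest open site; total = fixed + service.
{Wirral}: P→Wirral 14, Q→Wirral 14, R→Wirral 2, S→Wirral 7. Service 37; fixed 47; total 84.
{Elton}: P→Elton 10, Q→Elton 12, R→Elton 15, S→Elton 13. Service 50; fixed 36; total 86.
{Brent}: P→Brent 15, Q→Brent 12, R→Brent 7, S→Brent 10. Service 44; fixed 53; total 97.
{Wirral, Elton, Brent}: service 31 + fixed 136 = 167
(All 7 nonempty subsets were checked; Wirral only is lowest.)

Minimum total cost: 84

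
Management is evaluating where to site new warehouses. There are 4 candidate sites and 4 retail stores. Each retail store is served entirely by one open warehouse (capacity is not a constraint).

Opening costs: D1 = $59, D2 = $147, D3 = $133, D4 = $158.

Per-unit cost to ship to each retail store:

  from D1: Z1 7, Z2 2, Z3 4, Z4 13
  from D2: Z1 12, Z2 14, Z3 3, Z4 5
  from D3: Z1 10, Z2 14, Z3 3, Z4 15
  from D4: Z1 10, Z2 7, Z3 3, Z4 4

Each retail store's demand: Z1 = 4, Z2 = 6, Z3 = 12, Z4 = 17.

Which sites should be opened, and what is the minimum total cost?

For any fixed open set, each retail store goes to its cheapest open site; total = fixed + service.
{D4}: Z1→D4 10·4=40, Z2→D4 7·6=42, Z3→D4 3·12=36, Z4→D4 4·17=68. Service 186; fixed 158; total 344.
{D1, D4}: Z1→D1 7·4=28, Z2→D1 2·6=12, Z3→D4 3·12=36, Z4→D4 4·17=68. Service 144; fixed 217; total 361.
{D1, D2}: Z1→D1 7·4=28, Z2→D1 2·6=12, Z3→D2 3·12=36, Z4→D2 5·17=85. Service 161; fixed 206; total 367.
{D1, D2, D3, D4}: service 144 + fixed 497 = 641
No other subset beats 344.

Open D4 only; minimum total cost 344.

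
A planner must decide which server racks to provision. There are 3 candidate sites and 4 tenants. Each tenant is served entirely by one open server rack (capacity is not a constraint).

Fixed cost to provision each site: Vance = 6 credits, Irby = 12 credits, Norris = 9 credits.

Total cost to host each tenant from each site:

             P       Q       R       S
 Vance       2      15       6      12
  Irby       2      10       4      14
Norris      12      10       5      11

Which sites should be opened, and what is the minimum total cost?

For any fixed open set, each tenant goes to its cheapest open site; total = fixed + service.
{Vance}: P→Vance 2, Q→Vance 15, R→Vance 6, S→Vance 12. Service 35; fixed 6; total 41.
{Irby}: service 30 + fixed 12 = 42
{Vance, Norris}: P→Vance 2, Q→Norris 10, R→Norris 5, S→Norris 11. Service 28; fixed 15; total 43.
{Vance, Irby, Norris}: service 27 + fixed 27 = 54
(All 7 nonempty subsets were checked; Vance only is lowest.)

Open Vance only; minimum total cost 41.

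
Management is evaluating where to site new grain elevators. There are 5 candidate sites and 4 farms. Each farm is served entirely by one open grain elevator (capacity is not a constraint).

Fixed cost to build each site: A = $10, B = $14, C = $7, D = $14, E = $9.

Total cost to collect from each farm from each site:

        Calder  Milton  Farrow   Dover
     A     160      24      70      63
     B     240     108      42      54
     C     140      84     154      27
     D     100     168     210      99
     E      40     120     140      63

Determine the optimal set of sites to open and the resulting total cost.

Open A, B, C and E; minimum total cost 173.

For any fixed open set, each farm goes to its cheapest open site; total = fixed + service.
{A, B, C, E}: Calder→E 40, Milton→A 24, Farrow→B 42, Dover→C 27. Service 133; fixed 40; total 173.
{A, B, C, D, E}: Calder→E 40, Milton→A 24, Farrow→B 42, Dover→C 27. Service 133; fixed 54; total 187.
{A, C, E}: Calder→E 40, Milton→A 24, Farrow→A 70, Dover→C 27. Service 161; fixed 26; total 187.
{C}: service 405 + fixed 7 = 412
No other subset beats 173.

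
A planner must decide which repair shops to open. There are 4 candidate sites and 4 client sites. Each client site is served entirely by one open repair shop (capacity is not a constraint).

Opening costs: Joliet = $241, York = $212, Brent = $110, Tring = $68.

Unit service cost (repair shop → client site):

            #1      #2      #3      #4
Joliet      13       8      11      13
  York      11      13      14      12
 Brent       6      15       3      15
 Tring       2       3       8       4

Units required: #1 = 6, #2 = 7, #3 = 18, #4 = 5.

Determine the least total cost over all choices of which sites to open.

For any fixed open set, each client site goes to its cheapest open site; total = fixed + service.
{Tring}: #1→Tring 2·6=12, #2→Tring 3·7=21, #3→Tring 8·18=144, #4→Tring 4·5=20. Service 197; fixed 68; total 265.
{Brent, Tring}: #1→Tring 2·6=12, #2→Tring 3·7=21, #3→Brent 3·18=54, #4→Tring 4·5=20. Service 107; fixed 178; total 285.
{Brent}: service 270 + fixed 110 = 380
{Joliet, York, Brent, Tring}: #1→Tring 2·6=12, #2→Tring 3·7=21, #3→Brent 3·18=54, #4→Tring 4·5=20. Service 107; fixed 631; total 738.
(All 15 nonempty subsets were checked; Tring only is lowest.)

Minimum total cost: 265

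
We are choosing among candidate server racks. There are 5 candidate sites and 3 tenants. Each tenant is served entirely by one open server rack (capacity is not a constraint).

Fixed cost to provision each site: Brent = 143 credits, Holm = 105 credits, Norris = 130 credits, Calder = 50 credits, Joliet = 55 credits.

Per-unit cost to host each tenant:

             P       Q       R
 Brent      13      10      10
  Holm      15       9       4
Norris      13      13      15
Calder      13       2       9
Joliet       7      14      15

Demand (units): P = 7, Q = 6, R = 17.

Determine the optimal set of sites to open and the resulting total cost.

Open Calder only; minimum total cost 306.

For any fixed open set, each tenant goes to its cheapest open site; total = fixed + service.
{Calder}: P→Calder 13·7=91, Q→Calder 2·6=12, R→Calder 9·17=153. Service 256; fixed 50; total 306.
{Calder, Joliet}: service 214 + fixed 105 = 319
{Holm, Calder}: service 171 + fixed 155 = 326
{Brent, Holm, Norris, Calder, Joliet}: service 129 + fixed 483 = 612
No other subset beats 306.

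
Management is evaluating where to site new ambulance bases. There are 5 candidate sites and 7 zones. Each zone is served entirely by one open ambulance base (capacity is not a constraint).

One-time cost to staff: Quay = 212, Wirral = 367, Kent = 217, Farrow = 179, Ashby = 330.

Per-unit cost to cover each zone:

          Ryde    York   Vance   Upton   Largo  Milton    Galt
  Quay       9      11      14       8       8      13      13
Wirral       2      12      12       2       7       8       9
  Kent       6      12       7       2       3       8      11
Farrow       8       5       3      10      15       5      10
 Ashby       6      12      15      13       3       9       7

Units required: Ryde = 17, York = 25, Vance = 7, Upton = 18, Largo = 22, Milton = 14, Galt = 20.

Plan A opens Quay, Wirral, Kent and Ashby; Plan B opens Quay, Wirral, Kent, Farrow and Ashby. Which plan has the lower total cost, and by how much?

Plan A: {Quay, Wirral, Kent, Ashby}: Ryde→Wirral 2·17=34, York→Quay 11·25=275, Vance→Kent 7·7=49, Upton→Wirral 2·18=36, Largo→Kent 3·22=66, Milton→Wirral 8·14=112, Galt→Ashby 7·20=140. Service 712; fixed 1126; total 1838.
Plan B: {Quay, Wirral, Kent, Farrow, Ashby}: Ryde→Wirral 2·17=34, York→Farrow 5·25=125, Vance→Farrow 3·7=21, Upton→Wirral 2·18=36, Largo→Kent 3·22=66, Milton→Farrow 5·14=70, Galt→Ashby 7·20=140. Service 492; fixed 1305; total 1797.
Difference: |1838 − 1797| = 41.

Plan B is cheaper by 41.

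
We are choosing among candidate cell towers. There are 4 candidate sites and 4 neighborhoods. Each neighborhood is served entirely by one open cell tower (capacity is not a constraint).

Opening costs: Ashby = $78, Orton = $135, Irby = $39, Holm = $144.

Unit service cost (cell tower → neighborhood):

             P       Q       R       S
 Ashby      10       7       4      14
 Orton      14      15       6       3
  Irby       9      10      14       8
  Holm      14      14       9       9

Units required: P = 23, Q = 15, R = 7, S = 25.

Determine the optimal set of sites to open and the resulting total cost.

For any fixed open set, each neighborhood goes to its cheapest open site; total = fixed + service.
{Orton, Irby}: P→Irby 9·23=207, Q→Irby 10·15=150, R→Orton 6·7=42, S→Orton 3·25=75. Service 474; fixed 174; total 648.
{Ashby, Orton}: service 438 + fixed 213 = 651
{Ashby, Irby}: P→Irby 9·23=207, Q→Ashby 7·15=105, R→Ashby 4·7=28, S→Irby 8·25=200. Service 540; fixed 117; total 657.
{Ashby, Orton, Irby, Holm}: P→Irby 9·23=207, Q→Ashby 7·15=105, R→Ashby 4·7=28, S→Orton 3·25=75. Service 415; fixed 396; total 811.
No other subset beats 648.

Open Orton and Irby; minimum total cost 648.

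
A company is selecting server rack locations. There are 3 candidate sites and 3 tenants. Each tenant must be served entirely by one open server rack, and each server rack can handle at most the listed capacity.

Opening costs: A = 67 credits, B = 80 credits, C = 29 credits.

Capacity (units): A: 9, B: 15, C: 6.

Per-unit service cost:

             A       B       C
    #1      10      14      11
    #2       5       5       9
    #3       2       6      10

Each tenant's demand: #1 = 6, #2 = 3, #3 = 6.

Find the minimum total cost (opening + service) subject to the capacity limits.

Minimum total cost: 189

Open {A, C}: #1→C 11·6=66, #2→A 5·3=15, #3→A 2·6=12.
Loads: A carries 9/9, C carries 6/6. Service 93; fixed 96; total 189.
Next best feasible plan costs 215.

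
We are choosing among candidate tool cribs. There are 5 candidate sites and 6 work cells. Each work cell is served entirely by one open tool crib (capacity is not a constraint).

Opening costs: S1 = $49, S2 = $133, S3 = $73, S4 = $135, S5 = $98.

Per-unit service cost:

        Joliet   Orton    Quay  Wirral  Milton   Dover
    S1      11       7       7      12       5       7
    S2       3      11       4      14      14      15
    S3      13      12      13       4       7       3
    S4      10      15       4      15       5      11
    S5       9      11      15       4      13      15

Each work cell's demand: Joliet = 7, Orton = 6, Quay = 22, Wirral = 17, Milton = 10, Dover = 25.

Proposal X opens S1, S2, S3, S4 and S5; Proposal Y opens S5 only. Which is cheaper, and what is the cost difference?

Proposal X is cheaper by 298.

Proposal X: {S1, S2, S3, S4, S5}: Joliet→S2 3·7=21, Orton→S1 7·6=42, Quay→S2 4·22=88, Wirral→S3 4·17=68, Milton→S1 5·10=50, Dover→S3 3·25=75. Service 344; fixed 488; total 832.
Proposal Y: {S5}: Joliet→S5 9·7=63, Orton→S5 11·6=66, Quay→S5 15·22=330, Wirral→S5 4·17=68, Milton→S5 13·10=130, Dover→S5 15·25=375. Service 1032; fixed 98; total 1130.
Difference: |832 − 1130| = 298.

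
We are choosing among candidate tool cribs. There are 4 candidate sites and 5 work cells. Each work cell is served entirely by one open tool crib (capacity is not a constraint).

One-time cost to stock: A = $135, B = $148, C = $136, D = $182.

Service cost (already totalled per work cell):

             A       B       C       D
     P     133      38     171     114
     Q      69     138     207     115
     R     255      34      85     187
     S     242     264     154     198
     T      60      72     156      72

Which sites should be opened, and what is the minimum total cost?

For any fixed open set, each work cell goes to its cheapest open site; total = fixed + service.
{B}: P→B 38, Q→B 138, R→B 34, S→B 264, T→B 72. Service 546; fixed 148; total 694.
{B, C}: service 436 + fixed 284 = 720
{A, B}: service 443 + fixed 283 = 726
{A, B, C, D}: service 355 + fixed 601 = 956
No other subset beats 694.

Open B only; minimum total cost 694.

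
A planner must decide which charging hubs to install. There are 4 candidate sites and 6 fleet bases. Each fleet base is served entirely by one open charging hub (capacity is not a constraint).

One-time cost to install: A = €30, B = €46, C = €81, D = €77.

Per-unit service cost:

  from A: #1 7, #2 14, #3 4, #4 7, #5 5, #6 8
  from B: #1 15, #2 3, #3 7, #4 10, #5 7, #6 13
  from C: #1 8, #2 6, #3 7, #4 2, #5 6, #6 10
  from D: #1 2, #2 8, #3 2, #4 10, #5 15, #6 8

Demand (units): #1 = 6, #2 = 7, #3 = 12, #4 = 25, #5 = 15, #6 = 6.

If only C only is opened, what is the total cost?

Each fleet base is assigned to its cheapest site among the open ones.
{C}: #1→C 8·6=48, #2→C 6·7=42, #3→C 7·12=84, #4→C 2·25=50, #5→C 6·15=90, #6→C 10·6=60. Service 374; fixed 81; total 455.

Total cost: 455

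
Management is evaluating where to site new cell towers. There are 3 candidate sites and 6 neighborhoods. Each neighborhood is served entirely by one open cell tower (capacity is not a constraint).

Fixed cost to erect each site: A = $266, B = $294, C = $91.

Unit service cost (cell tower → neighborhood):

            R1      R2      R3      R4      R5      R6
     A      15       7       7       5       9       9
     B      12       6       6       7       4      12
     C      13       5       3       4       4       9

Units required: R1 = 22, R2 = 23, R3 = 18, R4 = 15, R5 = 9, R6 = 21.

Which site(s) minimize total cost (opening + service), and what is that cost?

Open C only; minimum total cost 831.

For any fixed open set, each neighborhood goes to its cheapest open site; total = fixed + service.
{C}: R1→C 13·22=286, R2→C 5·23=115, R3→C 3·18=54, R4→C 4·15=60, R5→C 4·9=36, R6→C 9·21=189. Service 740; fixed 91; total 831.
{A, C}: service 740 + fixed 357 = 1097
{B, C}: service 718 + fixed 385 = 1103
{A, B, C}: service 718 + fixed 651 = 1369
No other subset beats 831.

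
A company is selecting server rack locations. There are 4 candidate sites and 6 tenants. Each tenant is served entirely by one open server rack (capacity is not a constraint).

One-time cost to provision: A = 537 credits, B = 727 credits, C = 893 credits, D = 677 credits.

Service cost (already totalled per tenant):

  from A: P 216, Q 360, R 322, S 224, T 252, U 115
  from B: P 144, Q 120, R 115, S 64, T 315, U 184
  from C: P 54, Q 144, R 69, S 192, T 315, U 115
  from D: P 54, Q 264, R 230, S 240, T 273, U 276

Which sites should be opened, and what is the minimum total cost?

Open B only; minimum total cost 1669.

For any fixed open set, each tenant goes to its cheapest open site; total = fixed + service.
{B}: P→B 144, Q→B 120, R→B 115, S→B 64, T→B 315, U→B 184. Service 942; fixed 727; total 1669.
{C}: service 889 + fixed 893 = 1782
{D}: P→D 54, Q→D 264, R→D 230, S→D 240, T→D 273, U→D 276. Service 1337; fixed 677; total 2014.
{A, B, C, D}: service 674 + fixed 2834 = 3508
No other subset beats 1669.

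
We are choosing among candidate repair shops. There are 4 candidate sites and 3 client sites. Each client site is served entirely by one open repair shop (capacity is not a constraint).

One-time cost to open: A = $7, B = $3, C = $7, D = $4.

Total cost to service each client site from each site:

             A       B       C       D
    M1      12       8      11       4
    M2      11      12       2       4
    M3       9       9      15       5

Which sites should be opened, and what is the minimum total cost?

For any fixed open set, each client site goes to its cheapest open site; total = fixed + service.
{D}: M1→D 4, M2→D 4, M3→D 5. Service 13; fixed 4; total 17.
{B, D}: M1→D 4, M2→D 4, M3→D 5. Service 13; fixed 7; total 20.
{C, D}: service 11 + fixed 11 = 22
{A, B, C, D}: M1→D 4, M2→C 2, M3→D 5. Service 11; fixed 21; total 32.
(All 15 nonempty subsets were checked; D only is lowest.)

Open D only; minimum total cost 17.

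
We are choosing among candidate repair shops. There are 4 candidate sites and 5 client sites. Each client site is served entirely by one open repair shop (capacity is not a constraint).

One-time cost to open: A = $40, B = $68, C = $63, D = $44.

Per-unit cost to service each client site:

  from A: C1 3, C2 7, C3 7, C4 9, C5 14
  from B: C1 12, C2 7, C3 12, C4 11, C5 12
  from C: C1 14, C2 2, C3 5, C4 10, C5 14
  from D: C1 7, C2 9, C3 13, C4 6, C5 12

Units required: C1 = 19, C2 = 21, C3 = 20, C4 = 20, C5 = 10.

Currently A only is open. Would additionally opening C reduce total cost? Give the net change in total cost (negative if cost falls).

Yes — net change −82 (cost falls by 82).

Current service cost with {A}: 664.
Adding C: each client site re-picks its cheapest; new service cost 519, saving 145.
Extra fixed cost: 63. Net change = 63 − 145 = -82.
(Totals: 704 → 622.)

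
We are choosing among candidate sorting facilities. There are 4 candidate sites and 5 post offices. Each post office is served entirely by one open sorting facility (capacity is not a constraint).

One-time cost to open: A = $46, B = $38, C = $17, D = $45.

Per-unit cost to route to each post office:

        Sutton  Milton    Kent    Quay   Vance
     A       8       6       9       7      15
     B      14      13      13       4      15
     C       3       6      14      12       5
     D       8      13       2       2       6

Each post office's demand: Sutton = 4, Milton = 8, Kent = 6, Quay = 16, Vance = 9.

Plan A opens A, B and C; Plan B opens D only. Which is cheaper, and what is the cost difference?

Plan A: {A, B, C}: Sutton→C 3·4=12, Milton→A 6·8=48, Kent→A 9·6=54, Quay→B 4·16=64, Vance→C 5·9=45. Service 223; fixed 101; total 324.
Plan B: {D}: Sutton→D 8·4=32, Milton→D 13·8=104, Kent→D 2·6=12, Quay→D 2·16=32, Vance→D 6·9=54. Service 234; fixed 45; total 279.
Difference: |324 − 279| = 45.

Plan B is cheaper by 45.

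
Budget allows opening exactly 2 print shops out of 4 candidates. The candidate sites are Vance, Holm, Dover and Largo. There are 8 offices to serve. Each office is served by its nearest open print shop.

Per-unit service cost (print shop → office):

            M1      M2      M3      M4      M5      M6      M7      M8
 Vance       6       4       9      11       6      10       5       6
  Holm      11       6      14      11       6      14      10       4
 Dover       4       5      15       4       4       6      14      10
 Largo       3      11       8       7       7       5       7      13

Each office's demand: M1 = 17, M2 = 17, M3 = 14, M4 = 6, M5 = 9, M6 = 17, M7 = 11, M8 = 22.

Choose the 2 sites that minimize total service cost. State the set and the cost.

With exactly 2 open, each office uses its cheapest among the chosen.
{Vance, Largo}: M1→Largo 3·17=51, M2→Vance 4·17=68, M3→Largo 8·14=112, M4→Largo 7·6=42, M5→Vance 6·9=54, M6→Largo 5·17=85, M7→Vance 5·11=55, M8→Vance 6·22=132. Service cost 599.
{Vance, Dover}: service cost 611
{Holm, Largo}: service cost 611
Among all 6 size-2 choices, {Vance, Largo} is lowest.

Choose Vance and Largo; total service cost 599.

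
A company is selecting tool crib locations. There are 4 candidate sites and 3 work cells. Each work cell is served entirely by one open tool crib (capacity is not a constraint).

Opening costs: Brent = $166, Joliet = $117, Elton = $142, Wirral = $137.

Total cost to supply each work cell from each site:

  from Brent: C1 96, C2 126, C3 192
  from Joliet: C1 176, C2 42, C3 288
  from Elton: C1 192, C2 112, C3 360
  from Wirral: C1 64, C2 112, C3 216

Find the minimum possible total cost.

Minimum total cost: 529

For any fixed open set, each work cell goes to its cheapest open site; total = fixed + service.
{Wirral}: C1→Wirral 64, C2→Wirral 112, C3→Wirral 216. Service 392; fixed 137; total 529.
{Joliet, Wirral}: service 322 + fixed 254 = 576
{Brent}: C1→Brent 96, C2→Brent 126, C3→Brent 192. Service 414; fixed 166; total 580.
{Brent, Joliet, Elton, Wirral}: service 298 + fixed 562 = 860
No other subset beats 529.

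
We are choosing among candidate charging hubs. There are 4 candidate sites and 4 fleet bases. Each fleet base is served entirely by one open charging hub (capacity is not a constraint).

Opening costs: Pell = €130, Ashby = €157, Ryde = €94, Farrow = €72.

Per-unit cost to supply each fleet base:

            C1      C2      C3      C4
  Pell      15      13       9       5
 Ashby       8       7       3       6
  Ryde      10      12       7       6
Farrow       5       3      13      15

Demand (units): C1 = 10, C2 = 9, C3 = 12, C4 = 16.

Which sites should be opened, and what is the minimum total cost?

Open Ryde and Farrow; minimum total cost 423.

For any fixed open set, each fleet base goes to its cheapest open site; total = fixed + service.
{Ryde, Farrow}: C1→Farrow 5·10=50, C2→Farrow 3·9=27, C3→Ryde 7·12=84, C4→Ryde 6·16=96. Service 257; fixed 166; total 423.
{Ashby}: C1→Ashby 8·10=80, C2→Ashby 7·9=63, C3→Ashby 3·12=36, C4→Ashby 6·16=96. Service 275; fixed 157; total 432.
{Ashby, Farrow}: service 209 + fixed 229 = 438
{Pell, Ashby, Ryde, Farrow}: service 193 + fixed 453 = 646
No other subset beats 423.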